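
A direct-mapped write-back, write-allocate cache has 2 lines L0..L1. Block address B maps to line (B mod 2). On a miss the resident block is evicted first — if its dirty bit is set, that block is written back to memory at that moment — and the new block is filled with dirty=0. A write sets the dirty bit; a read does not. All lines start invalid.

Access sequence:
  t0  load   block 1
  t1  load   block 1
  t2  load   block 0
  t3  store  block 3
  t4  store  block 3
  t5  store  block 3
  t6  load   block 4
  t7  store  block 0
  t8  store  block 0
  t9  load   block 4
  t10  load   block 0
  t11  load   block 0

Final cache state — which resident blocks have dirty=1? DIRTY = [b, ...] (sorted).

DIRTY = [3]

  0 | R B1 → L1 miss [-]
  1 | R B1 → L1 hit [-]
  2 | R B0 → L0 miss [-]
  3 | W B3 → L1 miss [D]
  4 | W B3 → L1 hit [D]
  5 | W B3 → L1 hit [D]
  6 | R B4 → L0 miss [-]
  7 | W B0 → L0 miss [D]
  8 | W B0 → L0 hit [D]
  9 | R B4 → L0 miss wb→B0 [-]
  10 | R B0 → L0 miss [-]
  11 | R B0 → L0 hit [-]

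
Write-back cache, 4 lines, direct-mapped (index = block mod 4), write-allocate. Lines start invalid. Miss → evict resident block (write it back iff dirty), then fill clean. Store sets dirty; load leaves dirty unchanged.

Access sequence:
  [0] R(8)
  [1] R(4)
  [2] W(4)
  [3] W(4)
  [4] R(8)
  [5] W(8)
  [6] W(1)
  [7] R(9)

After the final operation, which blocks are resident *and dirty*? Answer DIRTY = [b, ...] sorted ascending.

0: R B8 -> L0 miss  d=-]
1: R B4 -> L0 miss  d=-]
2: W B4 -> L0 hit  d=D]
3: W B4 -> L0 hit  d=D]
4: R B8 -> L0 miss wb->B4  d=-]
5: W B8 -> L0 hit  d=D]
6: W B1 -> L1 miss  d=D]
7: R B9 -> L1 miss wb->B1  d=-]

DIRTY = [8]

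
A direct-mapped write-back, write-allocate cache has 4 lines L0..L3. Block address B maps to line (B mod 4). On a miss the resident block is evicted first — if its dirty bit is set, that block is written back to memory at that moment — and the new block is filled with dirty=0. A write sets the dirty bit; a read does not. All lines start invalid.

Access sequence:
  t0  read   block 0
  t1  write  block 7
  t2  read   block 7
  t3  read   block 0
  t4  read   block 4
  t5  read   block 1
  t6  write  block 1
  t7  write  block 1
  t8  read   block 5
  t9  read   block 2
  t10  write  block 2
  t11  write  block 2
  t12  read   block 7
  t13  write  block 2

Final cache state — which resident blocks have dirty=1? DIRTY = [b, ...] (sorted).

0: R B0 -> L0 miss  d=-]
1: W B7 -> L3 miss  d=D]
2: R B7 -> L3 hit  d=D]
3: R B0 -> L0 hit  d=-]
4: R B4 -> L0 miss  d=-]
5: R B1 -> L1 miss  d=-]
6: W B1 -> L1 hit  d=D]
7: W B1 -> L1 hit  d=D]
8: R B5 -> L1 miss wb->B1  d=-]
9: R B2 -> L2 miss  d=-]
10: W B2 -> L2 hit  d=D]
11: W B2 -> L2 hit  d=D]
12: R B7 -> L3 hit  d=D]
13: W B2 -> L2 hit  d=D]

DIRTY = [2, 7]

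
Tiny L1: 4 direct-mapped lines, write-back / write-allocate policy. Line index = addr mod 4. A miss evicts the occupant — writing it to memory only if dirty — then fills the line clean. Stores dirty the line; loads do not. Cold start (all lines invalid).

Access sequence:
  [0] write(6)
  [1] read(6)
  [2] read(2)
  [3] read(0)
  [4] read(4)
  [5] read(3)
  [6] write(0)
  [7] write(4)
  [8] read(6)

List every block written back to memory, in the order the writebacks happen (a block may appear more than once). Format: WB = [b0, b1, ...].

0: W B6 -> L2 miss  d=D]
1: R B6 -> L2 hit  d=D]
2: R B2 -> L2 miss wb->B6  d=-]
3: R B0 -> L0 miss  d=-]
4: R B4 -> L0 miss  d=-]
5: R B3 -> L3 miss  d=-]
6: W B0 -> L0 miss  d=D]
7: W B4 -> L0 miss wb->B0  d=D]
8: R B6 -> L2 miss  d=-]

WB = [6, 0]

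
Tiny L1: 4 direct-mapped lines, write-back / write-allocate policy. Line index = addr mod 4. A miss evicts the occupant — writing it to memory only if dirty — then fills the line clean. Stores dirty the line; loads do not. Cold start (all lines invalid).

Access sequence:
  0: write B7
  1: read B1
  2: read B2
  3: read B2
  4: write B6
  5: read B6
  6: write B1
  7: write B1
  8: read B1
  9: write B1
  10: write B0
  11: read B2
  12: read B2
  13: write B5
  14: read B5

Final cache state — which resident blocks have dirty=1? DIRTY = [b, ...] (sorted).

0: W B7 -> L3 miss  d=D]
1: R B1 -> L1 miss  d=-]
2: R B2 -> L2 miss  d=-]
3: R B2 -> L2 hit  d=-]
4: W B6 -> L2 miss  d=D]
5: R B6 -> L2 hit  d=D]
6: W B1 -> L1 hit  d=D]
7: W B1 -> L1 hit  d=D]
8: R B1 -> L1 hit  d=D]
9: W B1 -> L1 hit  d=D]
10: W B0 -> L0 miss  d=D]
11: R B2 -> L2 miss wb->B6  d=-]
12: R B2 -> L2 hit  d=-]
13: W B5 -> L1 miss wb->B1  d=D]
14: R B5 -> L1 hit  d=D]

DIRTY = [0, 5, 7]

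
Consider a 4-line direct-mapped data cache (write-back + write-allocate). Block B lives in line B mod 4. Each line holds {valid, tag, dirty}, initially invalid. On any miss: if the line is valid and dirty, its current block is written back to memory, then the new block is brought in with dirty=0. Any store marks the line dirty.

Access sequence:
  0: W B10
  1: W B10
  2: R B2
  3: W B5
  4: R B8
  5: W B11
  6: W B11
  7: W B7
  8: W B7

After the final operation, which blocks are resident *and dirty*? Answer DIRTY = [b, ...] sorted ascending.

0: W B10 → L2 miss [D]
1: W B10 → L2 hit [D]
2: R B2 → L2 miss wb→B10 [-]
3: W B5 → L1 miss [D]
4: R B8 → L0 miss [-]
5: W B11 → L3 miss [D]
6: W B11 → L3 hit [D]
7: W B7 → L3 miss wb→B11 [D]
8: W B7 → L3 hit [D]

DIRTY = [5, 7]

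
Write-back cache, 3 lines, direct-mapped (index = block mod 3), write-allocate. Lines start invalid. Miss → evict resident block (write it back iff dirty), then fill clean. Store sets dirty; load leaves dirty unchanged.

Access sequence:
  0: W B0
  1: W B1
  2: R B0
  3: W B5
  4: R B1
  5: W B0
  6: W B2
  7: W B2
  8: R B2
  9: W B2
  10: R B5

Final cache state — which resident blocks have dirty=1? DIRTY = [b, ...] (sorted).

0: W B0 -> L0 miss  d=D]
1: W B1 -> L1 miss  d=D]
2: R B0 -> L0 hit  d=D]
3: W B5 -> L2 miss  d=D]
4: R B1 -> L1 hit  d=D]
5: W B0 -> L0 hit  d=D]
6: W B2 -> L2 miss wb->B5  d=D]
7: W B2 -> L2 hit  d=D]
8: R B2 -> L2 hit  d=D]
9: W B2 -> L2 hit  d=D]
10: R B5 -> L2 miss wb->B2  d=-]

DIRTY = [0, 1]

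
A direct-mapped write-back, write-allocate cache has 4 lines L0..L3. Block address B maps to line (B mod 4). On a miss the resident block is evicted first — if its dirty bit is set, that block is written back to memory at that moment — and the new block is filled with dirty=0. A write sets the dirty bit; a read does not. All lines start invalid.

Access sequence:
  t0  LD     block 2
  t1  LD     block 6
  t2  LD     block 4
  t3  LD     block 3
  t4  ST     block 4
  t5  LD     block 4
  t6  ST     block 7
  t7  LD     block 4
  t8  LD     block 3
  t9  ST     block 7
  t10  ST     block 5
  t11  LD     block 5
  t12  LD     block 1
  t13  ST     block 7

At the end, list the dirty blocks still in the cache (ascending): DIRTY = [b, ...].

0: R B2 → L2 miss [-]
1: R B6 → L2 miss [-]
2: R B4 → L0 miss [-]
3: R B3 → L3 miss [-]
4: W B4 → L0 hit [D]
5: R B4 → L0 hit [D]
6: W B7 → L3 miss [D]
7: R B4 → L0 hit [D]
8: R B3 → L3 miss wb→B7 [-]
9: W B7 → L3 miss [D]
10: W B5 → L1 miss [D]
11: R B5 → L1 hit [D]
12: R B1 → L1 miss wb→B5 [-]
13: W B7 → L3 hit [D]

DIRTY = [4, 7]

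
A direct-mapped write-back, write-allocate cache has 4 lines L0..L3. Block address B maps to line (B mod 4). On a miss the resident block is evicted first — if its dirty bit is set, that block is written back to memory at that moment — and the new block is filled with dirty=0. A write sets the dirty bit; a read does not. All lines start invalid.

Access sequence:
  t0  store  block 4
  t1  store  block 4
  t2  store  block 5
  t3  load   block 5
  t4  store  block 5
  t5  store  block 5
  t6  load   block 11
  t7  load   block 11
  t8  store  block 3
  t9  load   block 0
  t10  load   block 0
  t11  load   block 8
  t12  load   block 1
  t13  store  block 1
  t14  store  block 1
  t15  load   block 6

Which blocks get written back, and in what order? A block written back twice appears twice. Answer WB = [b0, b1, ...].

WB = [4, 5]

0: W B4 -> L0 miss  d=D]
1: W B4 -> L0 hit  d=D]
2: W B5 -> L1 miss  d=D]
3: R B5 -> L1 hit  d=D]
4: W B5 -> L1 hit  d=D]
5: W B5 -> L1 hit  d=D]
6: R B11 -> L3 miss  d=-]
7: R B11 -> L3 hit  d=-]
8: W B3 -> L3 miss  d=D]
9: R B0 -> L0 miss wb->B4  d=-]
10: R B0 -> L0 hit  d=-]
11: R B8 -> L0 miss  d=-]
12: R B1 -> L1 miss wb->B5  d=-]
13: W B1 -> L1 hit  d=D]
14: W B1 -> L1 hit  d=D]
15: R B6 -> L2 miss  d=-]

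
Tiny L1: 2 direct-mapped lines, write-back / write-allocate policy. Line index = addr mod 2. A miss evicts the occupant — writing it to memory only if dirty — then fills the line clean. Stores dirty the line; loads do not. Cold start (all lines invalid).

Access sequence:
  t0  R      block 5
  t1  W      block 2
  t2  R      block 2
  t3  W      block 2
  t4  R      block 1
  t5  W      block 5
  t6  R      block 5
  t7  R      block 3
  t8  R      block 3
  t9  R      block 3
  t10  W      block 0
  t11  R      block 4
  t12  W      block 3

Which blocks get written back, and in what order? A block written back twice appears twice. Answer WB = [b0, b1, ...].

0: R B5 → L1 miss [-]
1: W B2 → L0 miss [D]
2: R B2 → L0 hit [D]
3: W B2 → L0 hit [D]
4: R B1 → L1 miss [-]
5: W B5 → L1 miss [D]
6: R B5 → L1 hit [D]
7: R B3 → L1 miss wb→B5 [-]
8: R B3 → L1 hit [-]
9: R B3 → L1 hit [-]
10: W B0 → L0 miss wb→B2 [D]
11: R B4 → L0 miss wb→B0 [-]
12: W B3 → L1 hit [D]

WB = [5, 2, 0]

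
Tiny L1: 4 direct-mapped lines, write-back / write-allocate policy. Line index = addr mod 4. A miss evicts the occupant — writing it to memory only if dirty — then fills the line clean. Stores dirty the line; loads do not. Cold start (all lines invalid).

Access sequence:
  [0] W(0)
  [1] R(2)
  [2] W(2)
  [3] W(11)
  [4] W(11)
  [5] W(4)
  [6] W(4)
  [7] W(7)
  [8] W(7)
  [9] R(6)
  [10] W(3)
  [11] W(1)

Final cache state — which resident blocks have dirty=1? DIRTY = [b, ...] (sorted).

DIRTY = [1, 3, 4]

0: W B0 → L0 miss [D]
1: R B2 → L2 miss [-]
2: W B2 → L2 hit [D]
3: W B11 → L3 miss [D]
4: W B11 → L3 hit [D]
5: W B4 → L0 miss wb→B0 [D]
6: W B4 → L0 hit [D]
7: W B7 → L3 miss wb→B11 [D]
8: W B7 → L3 hit [D]
9: R B6 → L2 miss wb→B2 [-]
10: W B3 → L3 miss wb→B7 [D]
11: W B1 → L1 miss [D]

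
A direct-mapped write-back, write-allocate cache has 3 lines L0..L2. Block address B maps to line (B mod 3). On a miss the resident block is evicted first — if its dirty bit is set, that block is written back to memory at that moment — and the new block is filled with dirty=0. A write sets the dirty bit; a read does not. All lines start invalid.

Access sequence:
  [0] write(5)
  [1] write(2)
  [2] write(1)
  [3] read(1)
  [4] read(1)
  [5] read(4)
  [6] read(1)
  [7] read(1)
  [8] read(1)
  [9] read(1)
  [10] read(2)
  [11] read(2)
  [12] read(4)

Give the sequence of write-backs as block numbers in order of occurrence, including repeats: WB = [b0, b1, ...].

WB = [5, 1]

0: W B5 → L2 miss [D]
1: W B2 → L2 miss wb→B5 [D]
2: W B1 → L1 miss [D]
3: R B1 → L1 hit [D]
4: R B1 → L1 hit [D]
5: R B4 → L1 miss wb→B1 [-]
6: R B1 → L1 miss [-]
7: R B1 → L1 hit [-]
8: R B1 → L1 hit [-]
9: R B1 → L1 hit [-]
10: R B2 → L2 hit [D]
11: R B2 → L2 hit [D]
12: R B4 → L1 miss [-]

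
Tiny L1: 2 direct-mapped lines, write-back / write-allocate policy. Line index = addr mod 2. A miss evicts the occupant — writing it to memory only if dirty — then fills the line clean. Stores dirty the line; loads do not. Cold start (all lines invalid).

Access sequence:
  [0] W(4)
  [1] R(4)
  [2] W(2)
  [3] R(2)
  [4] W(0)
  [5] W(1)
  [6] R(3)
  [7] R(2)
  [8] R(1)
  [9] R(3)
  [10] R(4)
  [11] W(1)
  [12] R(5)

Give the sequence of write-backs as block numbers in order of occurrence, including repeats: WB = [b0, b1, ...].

0: W B4 → L0 miss [D]
1: R B4 → L0 hit [D]
2: W B2 → L0 miss wb→B4 [D]
3: R B2 → L0 hit [D]
4: W B0 → L0 miss wb→B2 [D]
5: W B1 → L1 miss [D]
6: R B3 → L1 miss wb→B1 [-]
7: R B2 → L0 miss wb→B0 [-]
8: R B1 → L1 miss [-]
9: R B3 → L1 miss [-]
10: R B4 → L0 miss [-]
11: W B1 → L1 miss [D]
12: R B5 → L1 miss wb→B1 [-]

WB = [4, 2, 1, 0, 1]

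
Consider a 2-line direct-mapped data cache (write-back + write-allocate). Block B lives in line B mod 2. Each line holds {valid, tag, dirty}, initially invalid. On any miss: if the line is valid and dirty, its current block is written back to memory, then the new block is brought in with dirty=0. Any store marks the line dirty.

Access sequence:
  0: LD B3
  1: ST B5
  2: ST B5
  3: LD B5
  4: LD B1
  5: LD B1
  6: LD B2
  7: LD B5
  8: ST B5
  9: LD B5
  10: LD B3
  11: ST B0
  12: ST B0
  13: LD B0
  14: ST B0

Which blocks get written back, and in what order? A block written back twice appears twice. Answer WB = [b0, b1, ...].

  0 | R B3 → L1 miss [-]
  1 | W B5 → L1 miss [D]
  2 | W B5 → L1 hit [D]
  3 | R B5 → L1 hit [D]
  4 | R B1 → L1 miss wb→B5 [-]
  5 | R B1 → L1 hit [-]
  6 | R B2 → L0 miss [-]
  7 | R B5 → L1 miss [-]
  8 | W B5 → L1 hit [D]
  9 | R B5 → L1 hit [D]
  10 | R B3 → L1 miss wb→B5 [-]
  11 | W B0 → L0 miss [D]
  12 | W B0 → L0 hit [D]
  13 | R B0 → L0 hit [D]
  14 | W B0 → L0 hit [D]

WB = [5, 5]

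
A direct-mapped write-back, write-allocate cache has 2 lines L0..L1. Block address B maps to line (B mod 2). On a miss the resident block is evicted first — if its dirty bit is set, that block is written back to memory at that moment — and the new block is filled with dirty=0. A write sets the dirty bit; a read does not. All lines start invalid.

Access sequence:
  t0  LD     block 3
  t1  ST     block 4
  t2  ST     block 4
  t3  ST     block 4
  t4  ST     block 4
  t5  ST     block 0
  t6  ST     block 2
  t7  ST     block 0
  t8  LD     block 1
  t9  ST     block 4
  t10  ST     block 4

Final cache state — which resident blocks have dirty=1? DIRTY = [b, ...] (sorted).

DIRTY = [4]

0: R B3 -> L1 miss  d=-]
1: W B4 -> L0 miss  d=D]
2: W B4 -> L0 hit  d=D]
3: W B4 -> L0 hit  d=D]
4: W B4 -> L0 hit  d=D]
5: W B0 -> L0 miss wb->B4  d=D]
6: W B2 -> L0 miss wb->B0  d=D]
7: W B0 -> L0 miss wb->B2  d=D]
8: R B1 -> L1 miss  d=-]
9: W B4 -> L0 miss wb->B0  d=D]
10: W B4 -> L0 hit  d=D]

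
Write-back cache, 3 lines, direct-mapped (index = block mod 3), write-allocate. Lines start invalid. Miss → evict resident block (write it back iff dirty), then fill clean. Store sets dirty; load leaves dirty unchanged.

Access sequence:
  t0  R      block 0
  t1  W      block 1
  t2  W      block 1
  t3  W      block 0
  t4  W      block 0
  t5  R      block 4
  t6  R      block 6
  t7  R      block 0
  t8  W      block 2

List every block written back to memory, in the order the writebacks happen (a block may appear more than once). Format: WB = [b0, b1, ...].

  0 | R B0 → L0 miss [-]
  1 | W B1 → L1 miss [D]
  2 | W B1 → L1 hit [D]
  3 | W B0 → L0 hit [D]
  4 | W B0 → L0 hit [D]
  5 | R B4 → L1 miss wb→B1 [-]
  6 | R B6 → L0 miss wb→B0 [-]
  7 | R B0 → L0 miss [-]
  8 | W B2 → L2 miss [D]

WB = [1, 0]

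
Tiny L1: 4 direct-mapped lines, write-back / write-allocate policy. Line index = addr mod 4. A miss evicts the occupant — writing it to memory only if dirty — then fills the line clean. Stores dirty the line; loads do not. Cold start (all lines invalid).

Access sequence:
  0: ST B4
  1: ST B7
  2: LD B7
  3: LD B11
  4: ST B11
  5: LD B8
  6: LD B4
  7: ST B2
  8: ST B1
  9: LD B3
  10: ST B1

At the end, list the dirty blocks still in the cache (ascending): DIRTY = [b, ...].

  0 | W B4 → L0 miss [D]
  1 | W B7 → L3 miss [D]
  2 | R B7 → L3 hit [D]
  3 | R B11 → L3 miss wb→B7 [-]
  4 | W B11 → L3 hit [D]
  5 | R B8 → L0 miss wb→B4 [-]
  6 | R B4 → L0 miss [-]
  7 | W B2 → L2 miss [D]
  8 | W B1 → L1 miss [D]
  9 | R B3 → L3 miss wb→B11 [-]
  10 | W B1 → L1 hit [D]

DIRTY = [1, 2]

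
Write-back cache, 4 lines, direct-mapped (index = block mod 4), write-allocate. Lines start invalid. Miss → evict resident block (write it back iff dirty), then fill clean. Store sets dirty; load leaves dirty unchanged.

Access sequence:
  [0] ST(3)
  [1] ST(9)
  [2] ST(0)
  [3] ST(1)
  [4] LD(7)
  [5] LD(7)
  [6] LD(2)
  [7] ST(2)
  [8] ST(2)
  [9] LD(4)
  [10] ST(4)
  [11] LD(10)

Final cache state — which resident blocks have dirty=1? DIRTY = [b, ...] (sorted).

  0 | W B3 → L3 miss [D]
  1 | W B9 → L1 miss [D]
  2 | W B0 → L0 miss [D]
  3 | W B1 → L1 miss wb→B9 [D]
  4 | R B7 → L3 miss wb→B3 [-]
  5 | R B7 → L3 hit [-]
  6 | R B2 → L2 miss [-]
  7 | W B2 → L2 hit [D]
  8 | W B2 → L2 hit [D]
  9 | R B4 → L0 miss wb→B0 [-]
  10 | W B4 → L0 hit [D]
  11 | R B10 → L2 miss wb→B2 [-]

DIRTY = [1, 4]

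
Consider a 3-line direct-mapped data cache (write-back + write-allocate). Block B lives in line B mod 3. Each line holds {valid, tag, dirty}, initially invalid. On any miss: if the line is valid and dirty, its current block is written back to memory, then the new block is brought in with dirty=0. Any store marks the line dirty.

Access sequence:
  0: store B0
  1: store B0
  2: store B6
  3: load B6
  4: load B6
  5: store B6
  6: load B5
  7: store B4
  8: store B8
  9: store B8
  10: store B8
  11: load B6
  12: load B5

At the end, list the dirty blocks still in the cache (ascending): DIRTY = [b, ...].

DIRTY = [4, 6]

0: W B0 → L0 miss [D]
1: W B0 → L0 hit [D]
2: W B6 → L0 miss wb→B0 [D]
3: R B6 → L0 hit [D]
4: R B6 → L0 hit [D]
5: W B6 → L0 hit [D]
6: R B5 → L2 miss [-]
7: W B4 → L1 miss [D]
8: W B8 → L2 miss [D]
9: W B8 → L2 hit [D]
10: W B8 → L2 hit [D]
11: R B6 → L0 hit [D]
12: R B5 → L2 miss wb→B8 [-]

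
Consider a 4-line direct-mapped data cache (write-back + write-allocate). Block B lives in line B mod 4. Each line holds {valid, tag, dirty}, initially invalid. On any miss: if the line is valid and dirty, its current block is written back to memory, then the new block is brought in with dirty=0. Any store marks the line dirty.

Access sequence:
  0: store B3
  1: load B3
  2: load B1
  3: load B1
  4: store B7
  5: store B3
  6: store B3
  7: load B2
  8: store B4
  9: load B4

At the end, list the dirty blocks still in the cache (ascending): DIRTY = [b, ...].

  0 | W B3 → L3 miss [D]
  1 | R B3 → L3 hit [D]
  2 | R B1 → L1 miss [-]
  3 | R B1 → L1 hit [-]
  4 | W B7 → L3 miss wb→B3 [D]
  5 | W B3 → L3 miss wb→B7 [D]
  6 | W B3 → L3 hit [D]
  7 | R B2 → L2 miss [-]
  8 | W B4 → L0 miss [D]
  9 | R B4 → L0 hit [D]

DIRTY = [3, 4]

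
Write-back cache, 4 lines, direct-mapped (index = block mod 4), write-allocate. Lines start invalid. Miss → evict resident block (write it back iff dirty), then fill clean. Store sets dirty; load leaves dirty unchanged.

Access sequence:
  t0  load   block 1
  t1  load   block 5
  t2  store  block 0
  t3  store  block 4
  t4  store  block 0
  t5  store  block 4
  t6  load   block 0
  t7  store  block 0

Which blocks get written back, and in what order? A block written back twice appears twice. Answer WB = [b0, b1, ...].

WB = [0, 4, 0, 4]

0: R B1 → L1 miss [-]
1: R B5 → L1 miss [-]
2: W B0 → L0 miss [D]
3: W B4 → L0 miss wb→B0 [D]
4: W B0 → L0 miss wb→B4 [D]
5: W B4 → L0 miss wb→B0 [D]
6: R B0 → L0 miss wb→B4 [-]
7: W B0 → L0 hit [D]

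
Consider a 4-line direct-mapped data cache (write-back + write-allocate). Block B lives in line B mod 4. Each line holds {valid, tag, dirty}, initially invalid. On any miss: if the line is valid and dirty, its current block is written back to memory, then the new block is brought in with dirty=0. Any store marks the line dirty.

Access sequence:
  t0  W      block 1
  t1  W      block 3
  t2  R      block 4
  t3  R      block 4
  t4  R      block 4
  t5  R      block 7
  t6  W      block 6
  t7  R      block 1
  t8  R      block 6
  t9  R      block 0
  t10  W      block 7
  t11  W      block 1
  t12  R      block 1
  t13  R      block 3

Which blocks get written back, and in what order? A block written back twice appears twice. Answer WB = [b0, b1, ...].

  0 | W B1 → L1 miss [D]
  1 | W B3 → L3 miss [D]
  2 | R B4 → L0 miss [-]
  3 | R B4 → L0 hit [-]
  4 | R B4 → L0 hit [-]
  5 | R B7 → L3 miss wb→B3 [-]
  6 | W B6 → L2 miss [D]
  7 | R B1 → L1 hit [D]
  8 | R B6 → L2 hit [D]
  9 | R B0 → L0 miss [-]
  10 | W B7 → L3 hit [D]
  11 | W B1 → L1 hit [D]
  12 | R B1 → L1 hit [D]
  13 | R B3 → L3 miss wb→B7 [-]

WB = [3, 7]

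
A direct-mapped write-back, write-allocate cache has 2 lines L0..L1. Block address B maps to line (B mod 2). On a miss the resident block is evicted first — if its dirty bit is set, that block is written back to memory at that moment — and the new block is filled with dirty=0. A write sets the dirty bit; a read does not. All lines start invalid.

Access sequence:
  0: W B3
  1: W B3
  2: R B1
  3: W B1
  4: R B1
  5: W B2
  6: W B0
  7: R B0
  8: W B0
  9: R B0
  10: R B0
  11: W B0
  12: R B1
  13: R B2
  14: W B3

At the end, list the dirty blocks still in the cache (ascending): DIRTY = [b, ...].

  0 | W B3 → L1 miss [D]
  1 | W B3 → L1 hit [D]
  2 | R B1 → L1 miss wb→B3 [-]
  3 | W B1 → L1 hit [D]
  4 | R B1 → L1 hit [D]
  5 | W B2 → L0 miss [D]
  6 | W B0 → L0 miss wb→B2 [D]
  7 | R B0 → L0 hit [D]
  8 | W B0 → L0 hit [D]
  9 | R B0 → L0 hit [D]
  10 | R B0 → L0 hit [D]
  11 | W B0 → L0 hit [D]
  12 | R B1 → L1 hit [D]
  13 | R B2 → L0 miss wb→B0 [-]
  14 | W B3 → L1 miss wb→B1 [D]

DIRTY = [3]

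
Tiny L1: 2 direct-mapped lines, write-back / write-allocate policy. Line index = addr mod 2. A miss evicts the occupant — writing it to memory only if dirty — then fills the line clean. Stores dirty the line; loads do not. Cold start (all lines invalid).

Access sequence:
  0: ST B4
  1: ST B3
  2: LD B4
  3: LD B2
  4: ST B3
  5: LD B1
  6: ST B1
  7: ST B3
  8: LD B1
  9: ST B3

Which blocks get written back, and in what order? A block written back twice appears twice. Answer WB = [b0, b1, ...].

  0 | W B4 → L0 miss [D]
  1 | W B3 → L1 miss [D]
  2 | R B4 → L0 hit [D]
  3 | R B2 → L0 miss wb→B4 [-]
  4 | W B3 → L1 hit [D]
  5 | R B1 → L1 miss wb→B3 [-]
  6 | W B1 → L1 hit [D]
  7 | W B3 → L1 miss wb→B1 [D]
  8 | R B1 → L1 miss wb→B3 [-]
  9 | W B3 → L1 miss [D]

WB = [4, 3, 1, 3]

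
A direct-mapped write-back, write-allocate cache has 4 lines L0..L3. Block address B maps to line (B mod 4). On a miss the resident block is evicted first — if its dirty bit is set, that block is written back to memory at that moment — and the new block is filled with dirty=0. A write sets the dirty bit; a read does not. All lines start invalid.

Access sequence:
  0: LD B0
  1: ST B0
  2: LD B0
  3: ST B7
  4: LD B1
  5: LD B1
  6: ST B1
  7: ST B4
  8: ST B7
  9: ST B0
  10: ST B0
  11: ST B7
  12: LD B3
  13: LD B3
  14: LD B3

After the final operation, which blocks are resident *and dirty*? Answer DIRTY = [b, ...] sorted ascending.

DIRTY = [0, 1]

0: R B0 -> L0 miss  d=-]
1: W B0 -> L0 hit  d=D]
2: R B0 -> L0 hit  d=D]
3: W B7 -> L3 miss  d=D]
4: R B1 -> L1 miss  d=-]
5: R B1 -> L1 hit  d=-]
6: W B1 -> L1 hit  d=D]
7: W B4 -> L0 miss wb->B0  d=D]
8: W B7 -> L3 hit  d=D]
9: W B0 -> L0 miss wb->B4  d=D]
10: W B0 -> L0 hit  d=D]
11: W B7 -> L3 hit  d=D]
12: R B3 -> L3 miss wb->B7  d=-]
13: R B3 -> L3 hit  d=-]
14: R B3 -> L3 hit  d=-]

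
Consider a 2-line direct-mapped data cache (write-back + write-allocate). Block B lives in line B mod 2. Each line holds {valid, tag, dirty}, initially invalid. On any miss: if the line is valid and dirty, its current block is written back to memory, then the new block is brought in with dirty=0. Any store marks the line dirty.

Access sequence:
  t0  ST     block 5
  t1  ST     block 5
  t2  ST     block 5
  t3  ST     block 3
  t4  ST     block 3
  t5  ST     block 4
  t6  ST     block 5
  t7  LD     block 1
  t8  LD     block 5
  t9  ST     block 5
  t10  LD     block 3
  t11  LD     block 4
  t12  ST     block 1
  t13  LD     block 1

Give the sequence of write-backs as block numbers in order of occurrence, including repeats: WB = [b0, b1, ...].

WB = [5, 3, 5, 5]

  0 | W B5 → L1 miss [D]
  1 | W B5 → L1 hit [D]
  2 | W B5 → L1 hit [D]
  3 | W B3 → L1 miss wb→B5 [D]
  4 | W B3 → L1 hit [D]
  5 | W B4 → L0 miss [D]
  6 | W B5 → L1 miss wb→B3 [D]
  7 | R B1 → L1 miss wb→B5 [-]
  8 | R B5 → L1 miss [-]
  9 | W B5 → L1 hit [D]
  10 | R B3 → L1 miss wb→B5 [-]
  11 | R B4 → L0 hit [D]
  12 | W B1 → L1 miss [D]
  13 | R B1 → L1 hit [D]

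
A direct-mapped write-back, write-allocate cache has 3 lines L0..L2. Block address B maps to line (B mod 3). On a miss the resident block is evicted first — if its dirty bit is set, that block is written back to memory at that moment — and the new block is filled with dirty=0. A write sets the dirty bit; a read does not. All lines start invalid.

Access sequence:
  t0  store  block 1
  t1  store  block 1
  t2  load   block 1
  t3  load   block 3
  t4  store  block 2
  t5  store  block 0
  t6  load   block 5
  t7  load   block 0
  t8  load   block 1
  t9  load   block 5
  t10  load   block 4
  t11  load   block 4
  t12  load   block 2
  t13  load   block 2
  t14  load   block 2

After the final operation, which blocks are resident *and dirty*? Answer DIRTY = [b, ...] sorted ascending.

  0 | W B1 → L1 miss [D]
  1 | W B1 → L1 hit [D]
  2 | R B1 → L1 hit [D]
  3 | R B3 → L0 miss [-]
  4 | W B2 → L2 miss [D]
  5 | W B0 → L0 miss [D]
  6 | R B5 → L2 miss wb→B2 [-]
  7 | R B0 → L0 hit [D]
  8 | R B1 → L1 hit [D]
  9 | R B5 → L2 hit [-]
  10 | R B4 → L1 miss wb→B1 [-]
  11 | R B4 → L1 hit [-]
  12 | R B2 → L2 miss [-]
  13 | R B2 → L2 hit [-]
  14 | R B2 → L2 hit [-]

DIRTY = [0]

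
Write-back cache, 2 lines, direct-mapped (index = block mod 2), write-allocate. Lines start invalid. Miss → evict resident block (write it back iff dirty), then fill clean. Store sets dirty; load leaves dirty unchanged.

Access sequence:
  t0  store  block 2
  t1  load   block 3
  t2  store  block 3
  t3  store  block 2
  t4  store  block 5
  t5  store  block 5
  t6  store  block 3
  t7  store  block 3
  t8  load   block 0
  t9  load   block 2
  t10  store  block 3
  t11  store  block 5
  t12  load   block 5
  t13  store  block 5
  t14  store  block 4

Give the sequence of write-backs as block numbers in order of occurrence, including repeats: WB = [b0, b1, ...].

WB = [3, 5, 2, 3]

  0 | W B2 → L0 miss [D]
  1 | R B3 → L1 miss [-]
  2 | W B3 → L1 hit [D]
  3 | W B2 → L0 hit [D]
  4 | W B5 → L1 miss wb→B3 [D]
  5 | W B5 → L1 hit [D]
  6 | W B3 → L1 miss wb→B5 [D]
  7 | W B3 → L1 hit [D]
  8 | R B0 → L0 miss wb→B2 [-]
  9 | R B2 → L0 miss [-]
  10 | W B3 → L1 hit [D]
  11 | W B5 → L1 miss wb→B3 [D]
  12 | R B5 → L1 hit [D]
  13 | W B5 → L1 hit [D]
  14 | W B4 → L0 miss [D]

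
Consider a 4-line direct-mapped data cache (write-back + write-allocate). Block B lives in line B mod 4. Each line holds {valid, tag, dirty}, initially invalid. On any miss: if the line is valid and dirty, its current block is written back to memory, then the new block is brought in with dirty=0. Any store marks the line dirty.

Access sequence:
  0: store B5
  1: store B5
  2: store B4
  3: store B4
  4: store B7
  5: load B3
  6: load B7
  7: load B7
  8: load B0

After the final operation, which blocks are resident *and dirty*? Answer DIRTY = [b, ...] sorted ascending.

DIRTY = [5]

  0 | W B5 → L1 miss [D]
  1 | W B5 → L1 hit [D]
  2 | W B4 → L0 miss [D]
  3 | W B4 → L0 hit [D]
  4 | W B7 → L3 miss [D]
  5 | R B3 → L3 miss wb→B7 [-]
  6 | R B7 → L3 miss [-]
  7 | R B7 → L3 hit [-]
  8 | R B0 → L0 miss wb→B4 [-]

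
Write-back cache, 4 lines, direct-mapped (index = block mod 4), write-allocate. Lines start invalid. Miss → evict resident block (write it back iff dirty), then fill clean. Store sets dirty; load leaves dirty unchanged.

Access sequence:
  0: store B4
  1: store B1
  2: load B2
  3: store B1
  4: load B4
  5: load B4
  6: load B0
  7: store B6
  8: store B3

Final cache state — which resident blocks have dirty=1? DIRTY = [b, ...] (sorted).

DIRTY = [1, 3, 6]

0: W B4 → L0 miss [D]
1: W B1 → L1 miss [D]
2: R B2 → L2 miss [-]
3: W B1 → L1 hit [D]
4: R B4 → L0 hit [D]
5: R B4 → L0 hit [D]
6: R B0 → L0 miss wb→B4 [-]
7: W B6 → L2 miss [D]
8: W B3 → L3 miss [D]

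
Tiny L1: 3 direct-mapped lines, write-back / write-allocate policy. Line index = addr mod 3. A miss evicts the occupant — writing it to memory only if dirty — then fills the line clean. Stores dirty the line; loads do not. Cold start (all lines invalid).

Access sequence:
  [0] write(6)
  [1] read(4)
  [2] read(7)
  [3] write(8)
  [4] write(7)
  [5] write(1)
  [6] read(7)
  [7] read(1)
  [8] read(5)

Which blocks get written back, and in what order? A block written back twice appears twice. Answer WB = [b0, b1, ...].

WB = [7, 1, 8]

0: W B6 → L0 miss [D]
1: R B4 → L1 miss [-]
2: R B7 → L1 miss [-]
3: W B8 → L2 miss [D]
4: W B7 → L1 hit [D]
5: W B1 → L1 miss wb→B7 [D]
6: R B7 → L1 miss wb→B1 [-]
7: R B1 → L1 miss [-]
8: R B5 → L2 miss wb→B8 [-]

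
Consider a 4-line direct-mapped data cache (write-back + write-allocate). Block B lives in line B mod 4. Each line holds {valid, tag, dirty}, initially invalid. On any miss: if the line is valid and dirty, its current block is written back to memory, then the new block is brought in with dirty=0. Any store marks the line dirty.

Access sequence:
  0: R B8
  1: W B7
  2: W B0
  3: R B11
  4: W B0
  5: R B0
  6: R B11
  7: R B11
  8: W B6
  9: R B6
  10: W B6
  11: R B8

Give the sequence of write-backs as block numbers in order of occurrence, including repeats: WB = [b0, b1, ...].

WB = [7, 0]

0: R B8 -> L0 miss  d=-]
1: W B7 -> L3 miss  d=D]
2: W B0 -> L0 miss  d=D]
3: R B11 -> L3 miss wb->B7  d=-]
4: W B0 -> L0 hit  d=D]
5: R B0 -> L0 hit  d=D]
6: R B11 -> L3 hit  d=-]
7: R B11 -> L3 hit  d=-]
8: W B6 -> L2 miss  d=D]
9: R B6 -> L2 hit  d=D]
10: W B6 -> L2 hit  d=D]
11: R B8 -> L0 miss wb->B0  d=-]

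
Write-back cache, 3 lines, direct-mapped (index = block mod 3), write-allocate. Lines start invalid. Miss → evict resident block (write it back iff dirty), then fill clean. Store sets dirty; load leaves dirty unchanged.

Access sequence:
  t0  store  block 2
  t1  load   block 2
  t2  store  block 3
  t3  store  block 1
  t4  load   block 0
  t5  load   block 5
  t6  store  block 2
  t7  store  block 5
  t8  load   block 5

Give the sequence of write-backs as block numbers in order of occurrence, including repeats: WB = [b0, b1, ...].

WB = [3, 2, 2]

0: W B2 -> L2 miss  d=D]
1: R B2 -> L2 hit  d=D]
2: W B3 -> L0 miss  d=D]
3: W B1 -> L1 miss  d=D]
4: R B0 -> L0 miss wb->B3  d=-]
5: R B5 -> L2 miss wb->B2  d=-]
6: W B2 -> L2 miss  d=D]
7: W B5 -> L2 miss wb->B2  d=D]
8: R B5 -> L2 hit  d=D]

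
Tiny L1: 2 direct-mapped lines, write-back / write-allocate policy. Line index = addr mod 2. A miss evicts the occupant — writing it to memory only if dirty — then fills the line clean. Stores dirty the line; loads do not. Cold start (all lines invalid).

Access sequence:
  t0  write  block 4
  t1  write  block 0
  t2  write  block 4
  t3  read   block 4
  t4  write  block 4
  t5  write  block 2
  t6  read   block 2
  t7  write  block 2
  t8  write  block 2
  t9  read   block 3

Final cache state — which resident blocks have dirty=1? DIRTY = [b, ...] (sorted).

DIRTY = [2]

0: W B4 -> L0 miss  d=D]
1: W B0 -> L0 miss wb->B4  d=D]
2: W B4 -> L0 miss wb->B0  d=D]
3: R B4 -> L0 hit  d=D]
4: W B4 -> L0 hit  d=D]
5: W B2 -> L0 miss wb->B4  d=D]
6: R B2 -> L0 hit  d=D]
7: W B2 -> L0 hit  d=D]
8: W B2 -> L0 hit  d=D]
9: R B3 -> L1 miss  d=-]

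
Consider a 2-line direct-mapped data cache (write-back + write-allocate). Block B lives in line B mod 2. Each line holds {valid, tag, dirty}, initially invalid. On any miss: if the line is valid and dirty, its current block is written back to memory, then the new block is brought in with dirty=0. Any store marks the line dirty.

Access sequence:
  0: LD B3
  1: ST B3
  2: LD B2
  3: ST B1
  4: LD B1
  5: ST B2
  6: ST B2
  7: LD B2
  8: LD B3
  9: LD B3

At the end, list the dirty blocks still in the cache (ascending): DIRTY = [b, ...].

0: R B3 -> L1 miss  d=-]
1: W B3 -> L1 hit  d=D]
2: R B2 -> L0 miss  d=-]
3: W B1 -> L1 miss wb->B3  d=D]
4: R B1 -> L1 hit  d=D]
5: W B2 -> L0 hit  d=D]
6: W B2 -> L0 hit  d=D]
7: R B2 -> L0 hit  d=D]
8: R B3 -> L1 miss wb->B1  d=-]
9: R B3 -> L1 hit  d=-]

DIRTY = [2]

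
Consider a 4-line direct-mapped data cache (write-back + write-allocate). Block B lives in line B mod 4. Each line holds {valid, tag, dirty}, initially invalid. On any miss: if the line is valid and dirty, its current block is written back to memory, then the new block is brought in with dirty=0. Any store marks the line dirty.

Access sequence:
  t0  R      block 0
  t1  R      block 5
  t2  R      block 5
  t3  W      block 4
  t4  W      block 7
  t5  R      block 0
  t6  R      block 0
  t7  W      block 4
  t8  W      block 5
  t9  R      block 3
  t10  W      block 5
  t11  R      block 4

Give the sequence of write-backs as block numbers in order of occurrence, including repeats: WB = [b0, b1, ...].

WB = [4, 7]

0: R B0 → L0 miss [-]
1: R B5 → L1 miss [-]
2: R B5 → L1 hit [-]
3: W B4 → L0 miss [D]
4: W B7 → L3 miss [D]
5: R B0 → L0 miss wb→B4 [-]
6: R B0 → L0 hit [-]
7: W B4 → L0 miss [D]
8: W B5 → L1 hit [D]
9: R B3 → L3 miss wb→B7 [-]
10: W B5 → L1 hit [D]
11: R B4 → L0 hit [D]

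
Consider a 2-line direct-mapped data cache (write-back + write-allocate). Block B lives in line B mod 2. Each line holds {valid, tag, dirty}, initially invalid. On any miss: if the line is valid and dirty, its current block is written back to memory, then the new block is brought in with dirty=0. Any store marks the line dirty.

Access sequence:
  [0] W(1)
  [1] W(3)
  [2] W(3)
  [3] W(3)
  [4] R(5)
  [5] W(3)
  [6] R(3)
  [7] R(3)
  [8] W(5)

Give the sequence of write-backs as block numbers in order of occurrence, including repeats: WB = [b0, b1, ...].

WB = [1, 3, 3]

0: W B1 -> L1 miss  d=D]
1: W B3 -> L1 miss wb->B1  d=D]
2: W B3 -> L1 hit  d=D]
3: W B3 -> L1 hit  d=D]
4: R B5 -> L1 miss wb->B3  d=-]
5: W B3 -> L1 miss  d=D]
6: R B3 -> L1 hit  d=D]
7: R B3 -> L1 hit  d=D]
8: W B5 -> L1 miss wb->B3  d=D]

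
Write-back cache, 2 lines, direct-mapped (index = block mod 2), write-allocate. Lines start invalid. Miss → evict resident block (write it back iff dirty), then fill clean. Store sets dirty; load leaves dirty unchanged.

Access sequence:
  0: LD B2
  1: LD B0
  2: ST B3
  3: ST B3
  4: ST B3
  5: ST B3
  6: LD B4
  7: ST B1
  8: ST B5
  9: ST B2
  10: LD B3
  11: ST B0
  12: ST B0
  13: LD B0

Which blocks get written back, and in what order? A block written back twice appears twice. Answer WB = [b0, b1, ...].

  0 | R B2 → L0 miss [-]
  1 | R B0 → L0 miss [-]
  2 | W B3 → L1 miss [D]
  3 | W B3 → L1 hit [D]
  4 | W B3 → L1 hit [D]
  5 | W B3 → L1 hit [D]
  6 | R B4 → L0 miss [-]
  7 | W B1 → L1 miss wb→B3 [D]
  8 | W B5 → L1 miss wb→B1 [D]
  9 | W B2 → L0 miss [D]
  10 | R B3 → L1 miss wb→B5 [-]
  11 | W B0 → L0 miss wb→B2 [D]
  12 | W B0 → L0 hit [D]
  13 | R B0 → L0 hit [D]

WB = [3, 1, 5, 2]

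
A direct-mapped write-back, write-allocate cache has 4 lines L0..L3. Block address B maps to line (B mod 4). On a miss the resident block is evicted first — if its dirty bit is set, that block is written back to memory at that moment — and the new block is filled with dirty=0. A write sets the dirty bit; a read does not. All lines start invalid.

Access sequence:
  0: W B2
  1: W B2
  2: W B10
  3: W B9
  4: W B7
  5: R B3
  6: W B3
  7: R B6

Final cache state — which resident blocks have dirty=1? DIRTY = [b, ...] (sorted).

0: W B2 -> L2 miss  d=D]
1: W B2 -> L2 hit  d=D]
2: W B10 -> L2 miss wb->B2  d=D]
3: W B9 -> L1 miss  d=D]
4: W B7 -> L3 miss  d=D]
5: R B3 -> L3 miss wb->B7  d=-]
6: W B3 -> L3 hit  d=D]
7: R B6 -> L2 miss wb->B10  d=-]

DIRTY = [3, 9]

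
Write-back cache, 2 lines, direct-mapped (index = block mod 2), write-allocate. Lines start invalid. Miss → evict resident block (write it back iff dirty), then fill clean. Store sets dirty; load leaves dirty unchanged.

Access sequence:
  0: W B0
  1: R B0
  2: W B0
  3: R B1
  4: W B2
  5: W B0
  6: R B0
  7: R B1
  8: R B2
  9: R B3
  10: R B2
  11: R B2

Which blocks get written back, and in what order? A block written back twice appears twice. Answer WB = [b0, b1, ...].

0: W B0 → L0 miss [D]
1: R B0 → L0 hit [D]
2: W B0 → L0 hit [D]
3: R B1 → L1 miss [-]
4: W B2 → L0 miss wb→B0 [D]
5: W B0 → L0 miss wb→B2 [D]
6: R B0 → L0 hit [D]
7: R B1 → L1 hit [-]
8: R B2 → L0 miss wb→B0 [-]
9: R B3 → L1 miss [-]
10: R B2 → L0 hit [-]
11: R B2 → L0 hit [-]

WB = [0, 2, 0]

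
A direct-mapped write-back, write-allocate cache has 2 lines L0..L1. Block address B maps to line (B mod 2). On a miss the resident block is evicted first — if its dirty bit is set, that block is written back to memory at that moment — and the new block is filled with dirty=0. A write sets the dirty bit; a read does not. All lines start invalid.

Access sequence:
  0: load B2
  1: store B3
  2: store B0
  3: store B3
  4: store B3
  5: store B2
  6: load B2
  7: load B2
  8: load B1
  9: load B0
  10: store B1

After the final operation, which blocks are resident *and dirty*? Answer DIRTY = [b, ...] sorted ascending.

0: R B2 -> L0 miss  d=-]
1: W B3 -> L1 miss  d=D]
2: W B0 -> L0 miss  d=D]
3: W B3 -> L1 hit  d=D]
4: W B3 -> L1 hit  d=D]
5: W B2 -> L0 miss wb->B0  d=D]
6: R B2 -> L0 hit  d=D]
7: R B2 -> L0 hit  d=D]
8: R B1 -> L1 miss wb->B3  d=-]
9: R B0 -> L0 miss wb->B2  d=-]
10: W B1 -> L1 hit  d=D]

DIRTY = [1]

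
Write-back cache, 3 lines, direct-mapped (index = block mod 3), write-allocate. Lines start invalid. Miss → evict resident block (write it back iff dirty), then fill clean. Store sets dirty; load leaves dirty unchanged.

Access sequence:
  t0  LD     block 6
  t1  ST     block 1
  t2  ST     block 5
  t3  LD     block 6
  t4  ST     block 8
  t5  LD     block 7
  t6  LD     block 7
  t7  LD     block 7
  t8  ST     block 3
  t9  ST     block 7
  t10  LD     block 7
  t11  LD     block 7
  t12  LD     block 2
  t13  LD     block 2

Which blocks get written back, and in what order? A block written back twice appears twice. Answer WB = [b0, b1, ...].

  0 | R B6 → L0 miss [-]
  1 | W B1 → L1 miss [D]
  2 | W B5 → L2 miss [D]
  3 | R B6 → L0 hit [-]
  4 | W B8 → L2 miss wb→B5 [D]
  5 | R B7 → L1 miss wb→B1 [-]
  6 | R B7 → L1 hit [-]
  7 | R B7 → L1 hit [-]
  8 | W B3 → L0 miss [D]
  9 | W B7 → L1 hit [D]
  10 | R B7 → L1 hit [D]
  11 | R B7 → L1 hit [D]
  12 | R B2 → L2 miss wb→B8 [-]
  13 | R B2 → L2 hit [-]

WB = [5, 1, 8]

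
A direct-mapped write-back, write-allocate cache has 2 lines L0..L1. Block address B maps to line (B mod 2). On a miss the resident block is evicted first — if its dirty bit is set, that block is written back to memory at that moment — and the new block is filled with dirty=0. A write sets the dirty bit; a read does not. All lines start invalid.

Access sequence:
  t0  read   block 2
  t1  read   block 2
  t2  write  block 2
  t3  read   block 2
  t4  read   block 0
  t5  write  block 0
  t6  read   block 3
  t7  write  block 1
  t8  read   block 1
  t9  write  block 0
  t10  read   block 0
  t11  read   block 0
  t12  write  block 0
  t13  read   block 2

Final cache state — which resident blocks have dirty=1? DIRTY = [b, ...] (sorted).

0: R B2 -> L0 miss  d=-]
1: R B2 -> L0 hit  d=-]
2: W B2 -> L0 hit  d=D]
3: R B2 -> L0 hit  d=D]
4: R B0 -> L0 miss wb->B2  d=-]
5: W B0 -> L0 hit  d=D]
6: R B3 -> L1 miss  d=-]
7: W B1 -> L1 miss  d=D]
8: R B1 -> L1 hit  d=D]
9: W B0 -> L0 hit  d=D]
10: R B0 -> L0 hit  d=D]
11: R B0 -> L0 hit  d=D]
12: W B0 -> L0 hit  d=D]
13: R B2 -> L0 miss wb->B0  d=-]

DIRTY = [1]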